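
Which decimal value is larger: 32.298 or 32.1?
32.298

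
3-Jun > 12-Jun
False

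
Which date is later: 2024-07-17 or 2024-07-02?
2024-07-17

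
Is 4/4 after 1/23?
Yes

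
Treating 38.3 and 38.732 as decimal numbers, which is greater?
38.732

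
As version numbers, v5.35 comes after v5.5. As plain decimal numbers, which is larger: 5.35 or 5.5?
5.5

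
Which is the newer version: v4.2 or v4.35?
v4.35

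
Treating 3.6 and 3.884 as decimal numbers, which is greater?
3.884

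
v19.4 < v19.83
True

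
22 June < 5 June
False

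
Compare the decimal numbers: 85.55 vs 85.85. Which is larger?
85.85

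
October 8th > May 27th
True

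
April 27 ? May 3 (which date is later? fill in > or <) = <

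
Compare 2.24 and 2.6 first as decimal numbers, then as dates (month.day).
As decimals: 2.24 < 2.6. As dates: 2/24 is later than 2/6 (day 24 > day 6).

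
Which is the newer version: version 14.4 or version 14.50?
version 14.50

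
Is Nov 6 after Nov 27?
No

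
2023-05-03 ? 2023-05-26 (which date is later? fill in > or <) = <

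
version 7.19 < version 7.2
False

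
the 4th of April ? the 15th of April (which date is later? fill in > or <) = <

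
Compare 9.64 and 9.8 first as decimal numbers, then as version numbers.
As decimals: 9.64 < 9.8. As versions: v9.64 > v9.8 (minor version 64 > 8).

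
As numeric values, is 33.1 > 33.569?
False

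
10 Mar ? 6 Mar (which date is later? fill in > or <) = >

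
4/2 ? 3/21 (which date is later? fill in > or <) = >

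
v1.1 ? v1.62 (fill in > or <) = <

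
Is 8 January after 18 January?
No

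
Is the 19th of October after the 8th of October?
Yes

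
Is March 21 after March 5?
Yes. Day 21 comes after day 5 in March — this is a date comparison, not a decimal one (the decimal 3.21 would be smaller than 3.5).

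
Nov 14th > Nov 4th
True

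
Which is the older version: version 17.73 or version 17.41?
version 17.41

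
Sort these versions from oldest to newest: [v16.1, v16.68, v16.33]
[v16.1, v16.33, v16.68]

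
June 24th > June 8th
True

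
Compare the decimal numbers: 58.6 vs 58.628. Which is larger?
58.628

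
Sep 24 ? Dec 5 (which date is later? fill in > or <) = <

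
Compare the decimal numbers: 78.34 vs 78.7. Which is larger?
78.7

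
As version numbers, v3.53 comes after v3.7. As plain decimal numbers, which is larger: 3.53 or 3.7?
3.7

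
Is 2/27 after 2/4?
Yes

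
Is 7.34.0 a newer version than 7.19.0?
Yes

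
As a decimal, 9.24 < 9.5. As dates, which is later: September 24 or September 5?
September 24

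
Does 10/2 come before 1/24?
No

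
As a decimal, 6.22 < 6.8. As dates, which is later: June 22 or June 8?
June 22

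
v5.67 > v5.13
True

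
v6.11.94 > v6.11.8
True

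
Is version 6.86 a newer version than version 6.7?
Yes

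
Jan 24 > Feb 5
False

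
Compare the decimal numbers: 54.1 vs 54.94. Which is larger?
54.94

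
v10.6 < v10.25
True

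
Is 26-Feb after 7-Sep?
No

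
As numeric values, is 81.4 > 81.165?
True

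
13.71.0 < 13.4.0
False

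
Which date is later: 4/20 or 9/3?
9/3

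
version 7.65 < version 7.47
False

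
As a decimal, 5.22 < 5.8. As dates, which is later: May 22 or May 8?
May 22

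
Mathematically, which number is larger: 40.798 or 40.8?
40.8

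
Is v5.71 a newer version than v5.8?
Yes. Version numbers are compared segment by segment as integers, not as decimals: minor version 71 > 8, so v5.71 > v5.8 (even though the decimal 5.71 < 5.8).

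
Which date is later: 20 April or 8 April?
20 April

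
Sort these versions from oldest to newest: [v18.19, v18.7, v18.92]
[v18.7, v18.19, v18.92]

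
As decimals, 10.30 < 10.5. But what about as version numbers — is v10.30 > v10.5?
True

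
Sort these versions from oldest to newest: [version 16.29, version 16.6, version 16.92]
[version 16.6, version 16.29, version 16.92]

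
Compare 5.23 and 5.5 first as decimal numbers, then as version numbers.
As decimals: 5.23 < 5.5. As versions: v5.23 > v5.5 (minor version 23 > 5).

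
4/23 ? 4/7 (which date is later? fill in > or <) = >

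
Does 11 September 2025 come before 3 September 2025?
No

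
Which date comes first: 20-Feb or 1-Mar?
20-Feb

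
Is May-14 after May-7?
Yes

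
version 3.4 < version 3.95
True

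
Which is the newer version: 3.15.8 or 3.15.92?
3.15.92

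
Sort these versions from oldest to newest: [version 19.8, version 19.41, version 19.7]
[version 19.7, version 19.8, version 19.41]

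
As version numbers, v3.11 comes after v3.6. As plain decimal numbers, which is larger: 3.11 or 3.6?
3.6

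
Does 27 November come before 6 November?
No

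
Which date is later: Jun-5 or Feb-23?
Jun-5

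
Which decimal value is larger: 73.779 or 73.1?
73.779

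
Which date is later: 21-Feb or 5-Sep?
5-Sep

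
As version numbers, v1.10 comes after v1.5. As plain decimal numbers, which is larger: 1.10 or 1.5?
1.5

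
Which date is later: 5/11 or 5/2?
5/11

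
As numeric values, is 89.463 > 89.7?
False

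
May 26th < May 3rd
False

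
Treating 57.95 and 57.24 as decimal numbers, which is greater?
57.95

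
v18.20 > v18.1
True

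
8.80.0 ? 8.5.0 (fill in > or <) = >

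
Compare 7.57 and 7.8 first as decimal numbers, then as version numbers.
As decimals: 7.57 < 7.8. As versions: v7.57 > v7.8 (minor version 57 > 8).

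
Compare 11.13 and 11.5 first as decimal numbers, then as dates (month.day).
As decimals: 11.13 < 11.5. As dates: 11/13 is later than 11/5 (day 13 > day 5).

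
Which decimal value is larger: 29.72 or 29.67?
29.72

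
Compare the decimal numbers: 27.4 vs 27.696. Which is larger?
27.696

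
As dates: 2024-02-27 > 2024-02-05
True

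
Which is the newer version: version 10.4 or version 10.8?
version 10.8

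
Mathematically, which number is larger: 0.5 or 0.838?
0.838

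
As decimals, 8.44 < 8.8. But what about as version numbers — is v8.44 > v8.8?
True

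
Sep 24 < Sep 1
False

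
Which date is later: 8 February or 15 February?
15 February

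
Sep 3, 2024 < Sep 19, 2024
True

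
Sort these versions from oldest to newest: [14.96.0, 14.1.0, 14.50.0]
[14.1.0, 14.50.0, 14.96.0]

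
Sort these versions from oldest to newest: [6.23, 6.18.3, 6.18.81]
[6.18.3, 6.18.81, 6.23]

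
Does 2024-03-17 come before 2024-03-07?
No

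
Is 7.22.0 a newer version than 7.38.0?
No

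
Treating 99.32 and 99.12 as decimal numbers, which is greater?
99.32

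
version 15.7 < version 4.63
False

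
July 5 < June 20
False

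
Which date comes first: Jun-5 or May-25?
May-25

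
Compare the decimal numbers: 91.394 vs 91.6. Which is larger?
91.6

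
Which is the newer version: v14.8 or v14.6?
v14.8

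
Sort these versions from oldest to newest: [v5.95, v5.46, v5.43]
[v5.43, v5.46, v5.95]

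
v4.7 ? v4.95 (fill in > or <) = <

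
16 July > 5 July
True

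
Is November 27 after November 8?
Yes. Day 27 comes after day 8 in November — this is a date comparison, not a decimal one (the decimal 11.27 would be smaller than 11.8).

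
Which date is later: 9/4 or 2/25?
9/4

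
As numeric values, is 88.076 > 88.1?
False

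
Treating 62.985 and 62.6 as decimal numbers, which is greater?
62.985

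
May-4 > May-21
False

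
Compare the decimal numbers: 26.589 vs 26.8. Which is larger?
26.8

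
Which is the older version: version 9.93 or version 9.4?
version 9.4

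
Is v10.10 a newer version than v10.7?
Yes. Version numbers are compared segment by segment as integers, not as decimals: minor version 10 > 7, so v10.10 > v10.7 (even though the decimal 10.10 < 10.7).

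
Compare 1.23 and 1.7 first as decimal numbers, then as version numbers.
As decimals: 1.23 < 1.7. As versions: v1.23 > v1.7 (minor version 23 > 7).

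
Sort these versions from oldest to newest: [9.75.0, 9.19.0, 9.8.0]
[9.8.0, 9.19.0, 9.75.0]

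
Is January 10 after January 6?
Yes. Day 10 comes after day 6 in January — this is a date comparison, not a decimal one (the decimal 1.10 would be smaller than 1.6).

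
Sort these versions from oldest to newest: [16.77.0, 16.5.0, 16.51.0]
[16.5.0, 16.51.0, 16.77.0]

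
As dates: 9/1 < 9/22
True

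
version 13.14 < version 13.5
False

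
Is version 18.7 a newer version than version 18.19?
No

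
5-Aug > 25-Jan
True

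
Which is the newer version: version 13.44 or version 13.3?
version 13.44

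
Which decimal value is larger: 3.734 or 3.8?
3.8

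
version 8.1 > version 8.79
False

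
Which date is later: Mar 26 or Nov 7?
Nov 7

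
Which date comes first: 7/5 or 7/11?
7/5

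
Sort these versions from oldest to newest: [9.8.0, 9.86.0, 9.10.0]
[9.8.0, 9.10.0, 9.86.0]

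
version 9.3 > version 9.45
False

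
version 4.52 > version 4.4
True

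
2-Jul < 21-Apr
False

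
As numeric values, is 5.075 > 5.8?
False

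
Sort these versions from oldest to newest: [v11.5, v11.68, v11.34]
[v11.5, v11.34, v11.68]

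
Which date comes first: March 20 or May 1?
March 20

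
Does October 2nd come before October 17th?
Yes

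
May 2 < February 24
False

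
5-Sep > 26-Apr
True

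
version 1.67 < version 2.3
True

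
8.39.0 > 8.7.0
True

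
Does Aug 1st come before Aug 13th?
Yes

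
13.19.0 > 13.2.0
True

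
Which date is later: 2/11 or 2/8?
2/11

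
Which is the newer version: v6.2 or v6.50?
v6.50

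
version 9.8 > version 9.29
False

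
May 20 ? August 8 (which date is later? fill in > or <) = <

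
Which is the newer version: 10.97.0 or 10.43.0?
10.97.0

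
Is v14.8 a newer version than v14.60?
No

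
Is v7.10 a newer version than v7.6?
Yes. Version numbers are compared segment by segment as integers, not as decimals: minor version 10 > 6, so v7.10 > v7.6 (even though the decimal 7.10 < 7.6).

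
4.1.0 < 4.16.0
True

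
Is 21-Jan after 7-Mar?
No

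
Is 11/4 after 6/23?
Yes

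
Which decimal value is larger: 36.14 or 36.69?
36.69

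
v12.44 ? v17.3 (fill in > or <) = <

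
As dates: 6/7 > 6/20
False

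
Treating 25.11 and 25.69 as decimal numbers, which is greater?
25.69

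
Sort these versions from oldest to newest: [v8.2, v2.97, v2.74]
[v2.74, v2.97, v8.2]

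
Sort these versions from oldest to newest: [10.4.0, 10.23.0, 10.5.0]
[10.4.0, 10.5.0, 10.23.0]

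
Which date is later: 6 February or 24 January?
6 February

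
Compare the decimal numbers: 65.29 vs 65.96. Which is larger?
65.96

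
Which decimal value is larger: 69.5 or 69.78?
69.78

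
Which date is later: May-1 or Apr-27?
May-1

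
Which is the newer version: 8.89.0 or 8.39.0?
8.89.0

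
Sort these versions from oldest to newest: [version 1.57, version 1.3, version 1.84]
[version 1.3, version 1.57, version 1.84]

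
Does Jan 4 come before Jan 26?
Yes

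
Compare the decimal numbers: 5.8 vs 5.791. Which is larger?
5.8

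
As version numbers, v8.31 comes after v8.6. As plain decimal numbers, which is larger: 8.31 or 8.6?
8.6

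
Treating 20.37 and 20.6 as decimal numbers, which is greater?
20.6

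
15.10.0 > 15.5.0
True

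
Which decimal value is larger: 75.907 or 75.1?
75.907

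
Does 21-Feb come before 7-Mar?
Yes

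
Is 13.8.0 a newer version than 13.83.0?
No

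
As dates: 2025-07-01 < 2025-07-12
True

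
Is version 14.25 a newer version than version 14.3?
Yes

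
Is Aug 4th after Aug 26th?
No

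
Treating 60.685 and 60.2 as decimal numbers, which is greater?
60.685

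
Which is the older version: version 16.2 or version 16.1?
version 16.1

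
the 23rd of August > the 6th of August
True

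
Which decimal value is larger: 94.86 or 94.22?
94.86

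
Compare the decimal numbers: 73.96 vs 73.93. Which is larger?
73.96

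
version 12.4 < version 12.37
True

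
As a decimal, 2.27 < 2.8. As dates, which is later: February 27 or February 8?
February 27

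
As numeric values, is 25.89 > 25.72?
True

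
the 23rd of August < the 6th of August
False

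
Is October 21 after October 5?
Yes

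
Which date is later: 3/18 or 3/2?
3/18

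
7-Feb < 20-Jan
False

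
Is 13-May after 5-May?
Yes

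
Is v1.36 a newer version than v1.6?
Yes. Version numbers are compared segment by segment as integers, not as decimals: minor version 36 > 6, so v1.36 > v1.6 (even though the decimal 1.36 < 1.6).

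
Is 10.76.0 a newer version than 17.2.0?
No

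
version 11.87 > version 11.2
True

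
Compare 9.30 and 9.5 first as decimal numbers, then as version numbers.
As decimals: 9.30 < 9.5. As versions: v9.30 > v9.5 (minor version 30 > 5).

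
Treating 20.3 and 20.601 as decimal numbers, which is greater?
20.601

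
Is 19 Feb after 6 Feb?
Yes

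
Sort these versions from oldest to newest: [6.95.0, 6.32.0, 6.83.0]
[6.32.0, 6.83.0, 6.95.0]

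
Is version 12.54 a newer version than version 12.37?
Yes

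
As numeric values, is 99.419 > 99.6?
False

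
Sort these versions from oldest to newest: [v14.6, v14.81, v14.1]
[v14.1, v14.6, v14.81]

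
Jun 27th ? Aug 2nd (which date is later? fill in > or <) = <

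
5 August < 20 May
False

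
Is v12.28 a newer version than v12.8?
Yes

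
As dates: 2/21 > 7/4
False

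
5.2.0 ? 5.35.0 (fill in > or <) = <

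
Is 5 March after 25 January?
Yes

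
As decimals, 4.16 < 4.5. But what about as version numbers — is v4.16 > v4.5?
True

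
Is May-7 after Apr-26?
Yes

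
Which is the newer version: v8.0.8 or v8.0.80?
v8.0.80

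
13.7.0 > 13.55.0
False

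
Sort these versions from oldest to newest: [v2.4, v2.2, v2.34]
[v2.2, v2.4, v2.34]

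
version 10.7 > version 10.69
False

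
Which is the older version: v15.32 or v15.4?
v15.4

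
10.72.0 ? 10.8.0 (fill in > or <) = >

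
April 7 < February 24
False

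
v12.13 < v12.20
True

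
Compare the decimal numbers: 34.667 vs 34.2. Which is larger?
34.667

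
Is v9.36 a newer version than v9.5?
Yes. Version numbers are compared segment by segment as integers, not as decimals: minor version 36 > 5, so v9.36 > v9.5 (even though the decimal 9.36 < 9.5).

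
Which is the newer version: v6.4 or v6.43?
v6.43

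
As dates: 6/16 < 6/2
False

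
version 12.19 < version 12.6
False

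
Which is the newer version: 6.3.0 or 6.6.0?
6.6.0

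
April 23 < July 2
True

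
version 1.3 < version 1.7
True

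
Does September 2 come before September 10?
Yes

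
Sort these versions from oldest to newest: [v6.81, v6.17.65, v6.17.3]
[v6.17.3, v6.17.65, v6.81]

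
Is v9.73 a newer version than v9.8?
Yes. Version numbers are compared segment by segment as integers, not as decimals: minor version 73 > 8, so v9.73 > v9.8 (even though the decimal 9.73 < 9.8).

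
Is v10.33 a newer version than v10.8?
Yes. Version numbers are compared segment by segment as integers, not as decimals: minor version 33 > 8, so v10.33 > v10.8 (even though the decimal 10.33 < 10.8).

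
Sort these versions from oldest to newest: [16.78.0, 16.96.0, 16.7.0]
[16.7.0, 16.78.0, 16.96.0]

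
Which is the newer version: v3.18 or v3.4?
v3.18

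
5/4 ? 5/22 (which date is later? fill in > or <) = <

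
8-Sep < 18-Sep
True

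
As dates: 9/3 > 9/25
False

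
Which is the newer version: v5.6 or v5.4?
v5.6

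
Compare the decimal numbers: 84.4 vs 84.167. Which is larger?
84.4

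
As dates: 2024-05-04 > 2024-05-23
False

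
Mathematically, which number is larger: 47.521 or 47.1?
47.521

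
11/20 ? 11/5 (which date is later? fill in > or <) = >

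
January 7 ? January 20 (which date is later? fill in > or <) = <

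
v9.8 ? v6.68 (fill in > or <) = >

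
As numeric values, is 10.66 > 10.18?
True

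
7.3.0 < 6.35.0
False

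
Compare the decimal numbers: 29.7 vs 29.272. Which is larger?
29.7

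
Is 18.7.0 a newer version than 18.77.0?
No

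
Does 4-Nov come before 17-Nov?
Yes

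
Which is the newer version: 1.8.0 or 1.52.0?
1.52.0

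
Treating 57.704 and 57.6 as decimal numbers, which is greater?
57.704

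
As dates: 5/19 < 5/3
False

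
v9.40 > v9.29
True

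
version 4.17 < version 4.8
False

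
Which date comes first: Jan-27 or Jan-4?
Jan-4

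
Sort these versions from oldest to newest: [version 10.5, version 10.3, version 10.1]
[version 10.1, version 10.3, version 10.5]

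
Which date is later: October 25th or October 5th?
October 25th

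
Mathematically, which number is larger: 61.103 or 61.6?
61.6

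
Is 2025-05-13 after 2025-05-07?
Yes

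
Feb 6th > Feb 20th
False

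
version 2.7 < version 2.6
False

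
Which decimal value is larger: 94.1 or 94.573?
94.573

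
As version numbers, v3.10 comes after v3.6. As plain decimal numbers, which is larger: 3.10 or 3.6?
3.6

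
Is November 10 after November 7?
Yes. Day 10 comes after day 7 in November — this is a date comparison, not a decimal one (the decimal 11.10 would be smaller than 11.7).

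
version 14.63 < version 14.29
False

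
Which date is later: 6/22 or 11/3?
11/3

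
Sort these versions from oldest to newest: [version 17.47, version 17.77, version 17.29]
[version 17.29, version 17.47, version 17.77]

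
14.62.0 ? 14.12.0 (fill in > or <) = >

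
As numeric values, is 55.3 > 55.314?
False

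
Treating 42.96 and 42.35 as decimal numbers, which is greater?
42.96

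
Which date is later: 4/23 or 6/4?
6/4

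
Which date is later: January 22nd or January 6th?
January 22nd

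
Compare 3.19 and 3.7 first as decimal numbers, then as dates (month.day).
As decimals: 3.19 < 3.7. As dates: 3/19 is later than 3/7 (day 19 > day 7).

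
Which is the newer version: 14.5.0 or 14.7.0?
14.7.0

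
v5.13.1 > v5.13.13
False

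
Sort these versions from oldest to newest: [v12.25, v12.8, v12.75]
[v12.8, v12.25, v12.75]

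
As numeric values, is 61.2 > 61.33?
False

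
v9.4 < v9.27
True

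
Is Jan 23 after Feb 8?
No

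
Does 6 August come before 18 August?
Yes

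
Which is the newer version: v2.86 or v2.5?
v2.86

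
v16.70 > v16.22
True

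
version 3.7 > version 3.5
True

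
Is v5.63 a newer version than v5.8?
Yes. Version numbers are compared segment by segment as integers, not as decimals: minor version 63 > 8, so v5.63 > v5.8 (even though the decimal 5.63 < 5.8).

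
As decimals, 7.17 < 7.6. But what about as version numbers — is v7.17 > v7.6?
True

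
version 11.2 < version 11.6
True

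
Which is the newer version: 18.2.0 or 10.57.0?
18.2.0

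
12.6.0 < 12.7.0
True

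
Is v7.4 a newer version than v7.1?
Yes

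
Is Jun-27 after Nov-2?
No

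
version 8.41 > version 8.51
False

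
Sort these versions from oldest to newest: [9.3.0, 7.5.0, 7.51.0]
[7.5.0, 7.51.0, 9.3.0]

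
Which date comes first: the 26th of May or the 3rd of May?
the 3rd of May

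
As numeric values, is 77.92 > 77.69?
True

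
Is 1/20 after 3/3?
No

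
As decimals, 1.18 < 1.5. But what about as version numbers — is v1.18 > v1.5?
True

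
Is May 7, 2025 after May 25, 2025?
No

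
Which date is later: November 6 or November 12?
November 12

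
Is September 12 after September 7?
Yes. Day 12 comes after day 7 in September — this is a date comparison, not a decimal one (the decimal 9.12 would be smaller than 9.7).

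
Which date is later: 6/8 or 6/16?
6/16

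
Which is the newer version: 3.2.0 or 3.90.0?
3.90.0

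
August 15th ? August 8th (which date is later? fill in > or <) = >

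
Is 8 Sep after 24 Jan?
Yes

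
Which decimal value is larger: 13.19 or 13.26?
13.26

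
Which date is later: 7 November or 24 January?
7 November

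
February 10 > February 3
True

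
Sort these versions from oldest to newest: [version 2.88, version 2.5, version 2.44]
[version 2.5, version 2.44, version 2.88]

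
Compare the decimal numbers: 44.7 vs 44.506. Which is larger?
44.7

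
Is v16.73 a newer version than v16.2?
Yes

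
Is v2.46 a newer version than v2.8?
Yes. Version numbers are compared segment by segment as integers, not as decimals: minor version 46 > 8, so v2.46 > v2.8 (even though the decimal 2.46 < 2.8).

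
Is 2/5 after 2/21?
No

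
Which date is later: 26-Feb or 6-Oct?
6-Oct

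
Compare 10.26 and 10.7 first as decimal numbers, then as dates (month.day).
As decimals: 10.26 < 10.7. As dates: 10/26 is later than 10/7 (day 26 > day 7).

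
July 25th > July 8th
True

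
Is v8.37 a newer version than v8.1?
Yes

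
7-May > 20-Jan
True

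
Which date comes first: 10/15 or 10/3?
10/3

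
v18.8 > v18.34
False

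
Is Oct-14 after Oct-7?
Yes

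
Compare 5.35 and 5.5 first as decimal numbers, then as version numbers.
As decimals: 5.35 < 5.5. As versions: v5.35 > v5.5 (minor version 35 > 5).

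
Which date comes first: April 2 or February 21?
February 21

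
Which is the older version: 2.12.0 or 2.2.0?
2.2.0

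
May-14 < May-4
False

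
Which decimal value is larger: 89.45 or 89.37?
89.45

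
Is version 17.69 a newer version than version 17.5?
Yes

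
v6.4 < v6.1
False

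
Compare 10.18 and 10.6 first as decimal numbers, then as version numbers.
As decimals: 10.18 < 10.6. As versions: v10.18 > v10.6 (minor version 18 > 6).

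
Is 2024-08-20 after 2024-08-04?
Yes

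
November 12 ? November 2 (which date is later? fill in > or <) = >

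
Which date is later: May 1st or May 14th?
May 14th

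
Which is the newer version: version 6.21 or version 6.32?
version 6.32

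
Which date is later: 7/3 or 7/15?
7/15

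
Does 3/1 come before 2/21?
No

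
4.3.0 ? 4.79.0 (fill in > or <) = <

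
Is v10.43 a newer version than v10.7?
Yes. Version numbers are compared segment by segment as integers, not as decimals: minor version 43 > 7, so v10.43 > v10.7 (even though the decimal 10.43 < 10.7).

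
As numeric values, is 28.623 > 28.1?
True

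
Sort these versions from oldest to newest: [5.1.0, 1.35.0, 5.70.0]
[1.35.0, 5.1.0, 5.70.0]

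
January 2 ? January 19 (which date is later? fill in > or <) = <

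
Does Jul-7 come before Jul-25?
Yes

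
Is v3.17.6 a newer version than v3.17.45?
No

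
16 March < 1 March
False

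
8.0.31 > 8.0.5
True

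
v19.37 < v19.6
False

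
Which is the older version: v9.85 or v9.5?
v9.5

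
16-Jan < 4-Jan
False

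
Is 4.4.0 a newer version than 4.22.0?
No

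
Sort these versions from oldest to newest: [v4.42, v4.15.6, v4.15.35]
[v4.15.6, v4.15.35, v4.42]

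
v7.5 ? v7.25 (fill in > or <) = <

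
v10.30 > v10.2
True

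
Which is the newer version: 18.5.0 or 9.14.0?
18.5.0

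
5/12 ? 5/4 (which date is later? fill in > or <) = >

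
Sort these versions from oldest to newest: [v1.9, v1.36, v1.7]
[v1.7, v1.9, v1.36]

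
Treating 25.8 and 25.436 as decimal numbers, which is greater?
25.8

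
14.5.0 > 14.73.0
False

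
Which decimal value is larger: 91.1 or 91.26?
91.26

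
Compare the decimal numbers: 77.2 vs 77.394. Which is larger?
77.394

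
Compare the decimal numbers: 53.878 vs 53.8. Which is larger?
53.878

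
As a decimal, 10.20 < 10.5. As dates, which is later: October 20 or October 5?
October 20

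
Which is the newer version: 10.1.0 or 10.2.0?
10.2.0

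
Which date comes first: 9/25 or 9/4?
9/4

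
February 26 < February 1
False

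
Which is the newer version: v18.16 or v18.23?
v18.23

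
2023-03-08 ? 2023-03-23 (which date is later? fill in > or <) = <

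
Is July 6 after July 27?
No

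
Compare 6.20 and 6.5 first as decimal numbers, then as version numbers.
As decimals: 6.20 < 6.5. As versions: v6.20 > v6.5 (minor version 20 > 5).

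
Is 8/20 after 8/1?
Yes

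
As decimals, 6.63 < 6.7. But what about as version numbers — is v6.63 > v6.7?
True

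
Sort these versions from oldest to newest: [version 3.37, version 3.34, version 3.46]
[version 3.34, version 3.37, version 3.46]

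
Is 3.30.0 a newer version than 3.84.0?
No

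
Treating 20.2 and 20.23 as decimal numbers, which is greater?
20.23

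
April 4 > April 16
False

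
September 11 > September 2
True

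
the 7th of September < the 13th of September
True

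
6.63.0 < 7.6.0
True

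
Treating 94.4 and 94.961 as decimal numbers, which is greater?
94.961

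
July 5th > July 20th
False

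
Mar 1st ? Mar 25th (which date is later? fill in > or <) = <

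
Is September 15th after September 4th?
Yes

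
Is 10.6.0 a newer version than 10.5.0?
Yes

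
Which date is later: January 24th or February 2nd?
February 2nd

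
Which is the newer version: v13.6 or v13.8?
v13.8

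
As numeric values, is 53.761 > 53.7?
True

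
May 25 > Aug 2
False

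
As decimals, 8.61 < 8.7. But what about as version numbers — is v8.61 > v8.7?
True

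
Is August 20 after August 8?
Yes. Day 20 comes after day 8 in August — this is a date comparison, not a decimal one (the decimal 8.20 would be smaller than 8.8).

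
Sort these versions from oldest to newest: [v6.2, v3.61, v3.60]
[v3.60, v3.61, v6.2]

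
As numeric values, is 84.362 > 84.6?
False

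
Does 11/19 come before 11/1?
No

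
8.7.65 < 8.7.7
False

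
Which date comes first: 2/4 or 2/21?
2/4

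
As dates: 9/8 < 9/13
True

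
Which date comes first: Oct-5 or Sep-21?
Sep-21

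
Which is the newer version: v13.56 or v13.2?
v13.56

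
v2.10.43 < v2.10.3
False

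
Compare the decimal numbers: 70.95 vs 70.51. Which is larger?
70.95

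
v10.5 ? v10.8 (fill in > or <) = <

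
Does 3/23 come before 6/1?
Yes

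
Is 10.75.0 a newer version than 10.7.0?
Yes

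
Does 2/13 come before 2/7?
No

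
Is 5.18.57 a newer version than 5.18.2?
Yes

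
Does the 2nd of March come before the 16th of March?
Yes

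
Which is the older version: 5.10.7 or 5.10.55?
5.10.7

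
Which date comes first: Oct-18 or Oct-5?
Oct-5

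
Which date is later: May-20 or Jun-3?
Jun-3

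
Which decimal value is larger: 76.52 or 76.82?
76.82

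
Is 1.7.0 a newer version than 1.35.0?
No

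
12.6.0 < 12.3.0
False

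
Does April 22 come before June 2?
Yes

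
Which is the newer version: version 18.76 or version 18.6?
version 18.76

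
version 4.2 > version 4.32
False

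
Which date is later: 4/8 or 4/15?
4/15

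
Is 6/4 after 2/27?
Yes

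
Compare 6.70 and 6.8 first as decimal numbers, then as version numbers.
As decimals: 6.70 < 6.8. As versions: v6.70 > v6.8 (minor version 70 > 8).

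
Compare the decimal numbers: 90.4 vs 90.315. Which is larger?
90.4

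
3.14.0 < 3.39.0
True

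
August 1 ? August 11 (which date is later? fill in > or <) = <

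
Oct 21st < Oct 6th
False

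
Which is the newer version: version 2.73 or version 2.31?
version 2.73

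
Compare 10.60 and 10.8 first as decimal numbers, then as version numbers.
As decimals: 10.60 < 10.8. As versions: v10.60 > v10.8 (minor version 60 > 8).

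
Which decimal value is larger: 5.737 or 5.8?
5.8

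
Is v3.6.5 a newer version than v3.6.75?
No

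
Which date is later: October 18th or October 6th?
October 18th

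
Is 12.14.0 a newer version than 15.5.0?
No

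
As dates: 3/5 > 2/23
True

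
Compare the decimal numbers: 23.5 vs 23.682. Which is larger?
23.682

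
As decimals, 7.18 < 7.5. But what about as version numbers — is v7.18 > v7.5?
True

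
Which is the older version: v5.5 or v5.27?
v5.5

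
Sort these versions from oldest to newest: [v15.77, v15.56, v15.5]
[v15.5, v15.56, v15.77]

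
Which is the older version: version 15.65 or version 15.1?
version 15.1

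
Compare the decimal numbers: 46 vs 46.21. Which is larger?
46.21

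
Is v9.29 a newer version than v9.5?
Yes. Version numbers are compared segment by segment as integers, not as decimals: minor version 29 > 5, so v9.29 > v9.5 (even though the decimal 9.29 < 9.5).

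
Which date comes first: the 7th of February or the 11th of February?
the 7th of February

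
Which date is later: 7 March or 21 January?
7 March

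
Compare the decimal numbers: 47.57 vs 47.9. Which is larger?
47.9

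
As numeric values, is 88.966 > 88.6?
True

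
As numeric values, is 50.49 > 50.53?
False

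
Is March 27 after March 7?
Yes. Day 27 comes after day 7 in March — this is a date comparison, not a decimal one (the decimal 3.27 would be smaller than 3.7).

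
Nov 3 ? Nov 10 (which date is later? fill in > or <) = <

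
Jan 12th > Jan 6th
True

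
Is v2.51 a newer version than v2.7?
Yes. Version numbers are compared segment by segment as integers, not as decimals: minor version 51 > 7, so v2.51 > v2.7 (even though the decimal 2.51 < 2.7).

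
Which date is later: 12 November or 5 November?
12 November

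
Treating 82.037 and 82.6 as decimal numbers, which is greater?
82.6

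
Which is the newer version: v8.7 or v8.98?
v8.98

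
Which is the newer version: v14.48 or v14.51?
v14.51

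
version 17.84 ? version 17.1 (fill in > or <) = >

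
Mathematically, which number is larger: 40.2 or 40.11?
40.2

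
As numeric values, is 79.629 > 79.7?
False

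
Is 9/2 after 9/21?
No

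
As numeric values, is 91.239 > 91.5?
False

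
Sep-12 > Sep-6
True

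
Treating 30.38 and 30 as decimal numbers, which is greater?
30.38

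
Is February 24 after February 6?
Yes. Day 24 comes after day 6 in February — this is a date comparison, not a decimal one (the decimal 2.24 would be smaller than 2.6).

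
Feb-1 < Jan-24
False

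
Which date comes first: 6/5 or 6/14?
6/5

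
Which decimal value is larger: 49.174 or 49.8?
49.8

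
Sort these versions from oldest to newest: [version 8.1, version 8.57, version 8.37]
[version 8.1, version 8.37, version 8.57]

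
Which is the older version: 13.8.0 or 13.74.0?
13.8.0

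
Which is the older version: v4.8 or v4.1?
v4.1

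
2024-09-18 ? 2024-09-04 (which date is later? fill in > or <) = >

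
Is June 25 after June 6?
Yes. Day 25 comes after day 6 in June — this is a date comparison, not a decimal one (the decimal 6.25 would be smaller than 6.6).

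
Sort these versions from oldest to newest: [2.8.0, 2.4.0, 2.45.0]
[2.4.0, 2.8.0, 2.45.0]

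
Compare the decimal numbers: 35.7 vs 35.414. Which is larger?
35.7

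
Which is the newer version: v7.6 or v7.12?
v7.12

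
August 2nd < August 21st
True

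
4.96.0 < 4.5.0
False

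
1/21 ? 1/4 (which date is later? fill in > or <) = >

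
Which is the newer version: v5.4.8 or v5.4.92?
v5.4.92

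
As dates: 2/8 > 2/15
False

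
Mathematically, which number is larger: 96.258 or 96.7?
96.7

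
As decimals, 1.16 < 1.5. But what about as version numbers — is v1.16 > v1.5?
True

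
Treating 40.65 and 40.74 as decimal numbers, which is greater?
40.74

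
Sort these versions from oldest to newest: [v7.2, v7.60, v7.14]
[v7.2, v7.14, v7.60]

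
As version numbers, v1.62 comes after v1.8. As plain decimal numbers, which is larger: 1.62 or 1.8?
1.8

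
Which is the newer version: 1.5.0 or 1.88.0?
1.88.0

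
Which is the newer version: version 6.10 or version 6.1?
version 6.10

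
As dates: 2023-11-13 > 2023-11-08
True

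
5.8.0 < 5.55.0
True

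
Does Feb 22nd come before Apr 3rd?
Yes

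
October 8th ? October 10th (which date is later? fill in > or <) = <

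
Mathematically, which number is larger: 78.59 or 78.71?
78.71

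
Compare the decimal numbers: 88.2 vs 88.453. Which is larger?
88.453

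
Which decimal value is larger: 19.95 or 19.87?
19.95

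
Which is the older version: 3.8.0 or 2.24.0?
2.24.0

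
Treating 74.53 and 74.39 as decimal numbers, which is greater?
74.53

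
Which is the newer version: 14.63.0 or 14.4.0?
14.63.0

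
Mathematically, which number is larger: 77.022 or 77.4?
77.4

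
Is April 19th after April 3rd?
Yes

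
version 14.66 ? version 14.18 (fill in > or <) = >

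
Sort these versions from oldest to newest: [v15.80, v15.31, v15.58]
[v15.31, v15.58, v15.80]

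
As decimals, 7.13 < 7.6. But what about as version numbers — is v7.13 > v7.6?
True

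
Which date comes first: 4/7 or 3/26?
3/26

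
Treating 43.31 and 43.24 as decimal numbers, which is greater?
43.31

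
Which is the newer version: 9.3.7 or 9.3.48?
9.3.48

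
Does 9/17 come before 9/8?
No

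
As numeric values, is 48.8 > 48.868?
False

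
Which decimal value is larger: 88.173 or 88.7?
88.7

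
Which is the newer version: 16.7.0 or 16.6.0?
16.7.0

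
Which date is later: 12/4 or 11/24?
12/4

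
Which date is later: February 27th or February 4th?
February 27th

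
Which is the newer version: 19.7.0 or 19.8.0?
19.8.0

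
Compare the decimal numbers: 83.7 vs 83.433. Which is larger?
83.7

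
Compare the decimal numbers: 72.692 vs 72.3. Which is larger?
72.692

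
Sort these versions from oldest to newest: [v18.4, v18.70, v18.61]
[v18.4, v18.61, v18.70]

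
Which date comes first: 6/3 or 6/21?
6/3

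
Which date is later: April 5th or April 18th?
April 18th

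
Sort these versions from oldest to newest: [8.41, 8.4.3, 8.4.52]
[8.4.3, 8.4.52, 8.41]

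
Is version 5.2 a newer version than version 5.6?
No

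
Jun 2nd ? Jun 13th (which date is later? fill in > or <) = <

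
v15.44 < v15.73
True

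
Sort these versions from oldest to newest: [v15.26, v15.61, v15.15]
[v15.15, v15.26, v15.61]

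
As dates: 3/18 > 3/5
True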